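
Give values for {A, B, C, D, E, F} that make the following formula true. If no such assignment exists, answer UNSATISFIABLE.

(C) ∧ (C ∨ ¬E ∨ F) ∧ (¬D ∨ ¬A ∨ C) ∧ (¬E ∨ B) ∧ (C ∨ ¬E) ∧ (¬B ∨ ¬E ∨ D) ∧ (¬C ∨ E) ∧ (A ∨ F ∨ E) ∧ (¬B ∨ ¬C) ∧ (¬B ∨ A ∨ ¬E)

Unit clause (C) forces C = True.
Unit clause (E) forces E = True.
Unit clause (B) forces B = True.
That conflicts with the unit clause (¬B).

UNSATISFIABLE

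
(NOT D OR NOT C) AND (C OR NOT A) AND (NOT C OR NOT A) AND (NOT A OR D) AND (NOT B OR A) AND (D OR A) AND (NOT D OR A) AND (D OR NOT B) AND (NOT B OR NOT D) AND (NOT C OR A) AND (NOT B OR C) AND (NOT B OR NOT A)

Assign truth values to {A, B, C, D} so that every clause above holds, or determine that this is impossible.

Suppose D = false.
(NOT A) alone gives A = false.
Now (A) is unsatisfied and unit — conflict.
Undo D and try D = true.
(NOT C) alone gives C = false.
(NOT A) alone gives A = false.
Now (A) is unsatisfied and unit — conflict.
Both values of D lead to a conflict.

UNSATISFIABLE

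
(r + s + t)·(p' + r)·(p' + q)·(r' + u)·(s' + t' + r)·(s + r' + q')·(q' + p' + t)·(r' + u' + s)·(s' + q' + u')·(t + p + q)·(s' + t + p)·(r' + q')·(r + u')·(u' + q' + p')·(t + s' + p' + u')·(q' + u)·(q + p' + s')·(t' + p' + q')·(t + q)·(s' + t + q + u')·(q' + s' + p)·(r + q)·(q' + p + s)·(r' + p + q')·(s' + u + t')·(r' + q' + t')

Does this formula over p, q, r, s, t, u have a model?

Yes

Branch on p: set p = 0.
Branch on r: set r = 1.
Unit clause (u) forces u = 1.
Unit clause (s) forces s = 1.
Unit clause (q') forces q = 0.
Unit clause (t) forces t = 1.
Every clause now holds.
A satisfying assignment: p ↦ 0,  q ↦ 0,  r ↦ 1,  s ↦ 1,  t ↦ 1,  u ↦ 1.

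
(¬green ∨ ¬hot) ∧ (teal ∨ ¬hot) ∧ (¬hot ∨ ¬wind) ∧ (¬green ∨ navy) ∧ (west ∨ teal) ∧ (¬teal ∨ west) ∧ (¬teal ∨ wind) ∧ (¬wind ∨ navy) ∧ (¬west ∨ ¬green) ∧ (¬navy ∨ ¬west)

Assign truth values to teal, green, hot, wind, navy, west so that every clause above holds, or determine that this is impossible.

teal: False, green: False, hot: False, wind: False, navy: False, west: True

Branch on green: set green = False.
Branch on teal: set teal = False.
Unit clause (¬hot) forces hot = False.
Unit clause (west) forces west = True.
Unit clause (¬navy) forces navy = False.
Unit clause (¬wind) forces wind = False.
This assignment satisfies each clause.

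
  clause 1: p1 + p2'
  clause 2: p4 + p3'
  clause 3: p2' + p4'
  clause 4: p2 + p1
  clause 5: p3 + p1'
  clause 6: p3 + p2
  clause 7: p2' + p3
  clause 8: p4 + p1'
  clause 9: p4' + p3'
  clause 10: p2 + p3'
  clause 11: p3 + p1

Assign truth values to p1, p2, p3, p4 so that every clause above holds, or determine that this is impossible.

UNSATISFIABLE

Branch on p1: set p1 = 1.
The clause (p3) is unit, so p3 = 1.
The clause (p4) is unit, so p4 = 1.
Now (p4') is unsatisfied and unit — conflict.
That branch fails; take p1 = 0 instead.
The clause (p2') is unit, so p2 = 0.
Now (p2) is unsatisfied and unit — conflict.
Both values of p1 lead to a conflict.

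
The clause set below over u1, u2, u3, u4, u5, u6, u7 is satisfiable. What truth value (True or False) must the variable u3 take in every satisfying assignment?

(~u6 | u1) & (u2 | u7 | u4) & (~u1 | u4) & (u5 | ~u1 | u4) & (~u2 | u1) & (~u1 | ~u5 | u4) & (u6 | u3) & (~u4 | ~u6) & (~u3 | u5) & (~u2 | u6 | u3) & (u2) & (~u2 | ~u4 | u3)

True

Suppose u3 = 0.
The clause (u6) is unit, so u6 = 1.
The clause (u1) is unit, so u1 = 1.
The clause (u4) is unit, so u4 = 1.
Now (~u4) is unsatisfied and unit — conflict.
So every satisfying assignment has u3 = True.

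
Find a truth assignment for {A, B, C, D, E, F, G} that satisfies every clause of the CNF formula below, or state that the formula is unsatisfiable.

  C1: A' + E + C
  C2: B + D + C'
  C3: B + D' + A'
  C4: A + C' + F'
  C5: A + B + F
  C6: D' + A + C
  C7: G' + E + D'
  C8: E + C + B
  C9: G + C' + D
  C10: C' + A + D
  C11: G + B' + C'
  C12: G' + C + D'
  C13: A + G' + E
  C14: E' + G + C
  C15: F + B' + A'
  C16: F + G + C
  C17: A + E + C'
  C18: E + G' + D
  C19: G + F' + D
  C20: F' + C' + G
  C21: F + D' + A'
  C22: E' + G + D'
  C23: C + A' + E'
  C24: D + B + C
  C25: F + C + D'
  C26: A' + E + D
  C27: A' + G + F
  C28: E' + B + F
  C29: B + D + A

Suppose A = 0.
Suppose C = 0.
From the singleton clause (D'), D = 0.
From the singleton clause (B), B = 1.
Suppose G = 1.
From the singleton clause (E), E = 1.
Every clause is now satisfied; F is unconstrained.

A=0, B=1, C=0, D=0, E=1, F=0, G=1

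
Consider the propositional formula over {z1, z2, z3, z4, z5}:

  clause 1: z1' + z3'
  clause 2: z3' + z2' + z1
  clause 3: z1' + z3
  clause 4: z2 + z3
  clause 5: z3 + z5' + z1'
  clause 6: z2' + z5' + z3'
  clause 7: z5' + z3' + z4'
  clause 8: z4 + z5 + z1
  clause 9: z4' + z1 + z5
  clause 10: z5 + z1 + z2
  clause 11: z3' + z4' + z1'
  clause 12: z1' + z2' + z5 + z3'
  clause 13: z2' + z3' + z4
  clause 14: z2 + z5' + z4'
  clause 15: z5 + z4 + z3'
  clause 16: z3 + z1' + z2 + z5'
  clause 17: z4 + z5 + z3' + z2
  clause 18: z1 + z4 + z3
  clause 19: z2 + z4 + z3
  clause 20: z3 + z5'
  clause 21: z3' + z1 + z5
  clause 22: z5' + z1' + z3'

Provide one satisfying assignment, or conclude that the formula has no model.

z1: 0,  z2: 0,  z3: 1,  z4: 0,  z5: 1

Try z1 = 0.
Try z3 = 1.
From the singleton clause (z2'), z2 = 0.
From the singleton clause (z5), z5 = 1.
From the singleton clause (z4'), z4 = 0.
All clauses are satisfied.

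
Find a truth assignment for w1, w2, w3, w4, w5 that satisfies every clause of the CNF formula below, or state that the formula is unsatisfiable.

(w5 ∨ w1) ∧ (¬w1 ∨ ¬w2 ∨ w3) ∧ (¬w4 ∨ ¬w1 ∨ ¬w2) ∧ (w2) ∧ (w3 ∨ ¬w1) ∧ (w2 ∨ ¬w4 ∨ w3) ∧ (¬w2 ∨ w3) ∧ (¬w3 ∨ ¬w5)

w1: True, w2: True, w3: True, w4: False, w5: False

(w2) alone gives w2 = True.
(w3) alone gives w3 = True.
(¬w5) alone gives w5 = False.
(w1) alone gives w1 = True.
(¬w4) alone gives w4 = False.
Every clause now holds.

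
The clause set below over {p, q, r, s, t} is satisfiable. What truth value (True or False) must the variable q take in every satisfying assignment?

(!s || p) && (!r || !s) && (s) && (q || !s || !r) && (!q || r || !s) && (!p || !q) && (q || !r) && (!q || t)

False

Suppose q = true.
From the singleton clause (s), s = true.
From the singleton clause (p), p = true.
But (!p) is also a unit clause — contradiction.
So every satisfying assignment has q = False.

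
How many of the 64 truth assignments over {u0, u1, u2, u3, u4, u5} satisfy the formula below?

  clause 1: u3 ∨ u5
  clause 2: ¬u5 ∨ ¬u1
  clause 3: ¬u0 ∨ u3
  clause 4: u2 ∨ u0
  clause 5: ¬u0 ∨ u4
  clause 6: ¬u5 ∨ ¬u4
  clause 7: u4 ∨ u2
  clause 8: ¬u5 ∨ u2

10

There are 2^6 = 64 truth assignments over (u0, u1, u2, u3, u4, u5).
Split on u2. With u2 = True, the clauses containing u2 are satisfied and ¬u2 drops from the rest; 8 of the 2^5 = 32 assignments to the other variables satisfy what remains.
With u2 = False, by the same count on the reduced clause set, 2 assignments work.
Total: 8 + 2 = 10.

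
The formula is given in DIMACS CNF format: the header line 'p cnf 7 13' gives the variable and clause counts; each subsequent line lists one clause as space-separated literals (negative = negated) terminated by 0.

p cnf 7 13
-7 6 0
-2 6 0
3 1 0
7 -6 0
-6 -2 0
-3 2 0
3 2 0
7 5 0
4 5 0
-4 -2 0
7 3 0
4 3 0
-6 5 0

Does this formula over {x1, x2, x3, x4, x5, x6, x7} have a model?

Unsatisfiable

Case x7 = False:
(¬x6) alone gives x6 = False.
(¬x2) alone gives x2 = False.
(¬x3) alone gives x3 = False.
But (x3) is also a unit clause — contradiction.
Backtrack on x7: now try x7 = True.
(x6) alone gives x6 = True.
(¬x2) alone gives x2 = False.
(¬x3) alone gives x3 = False.
But (x3) is also a unit clause — contradiction.
Both values of x7 lead to a conflict.
No assignment satisfies every clause.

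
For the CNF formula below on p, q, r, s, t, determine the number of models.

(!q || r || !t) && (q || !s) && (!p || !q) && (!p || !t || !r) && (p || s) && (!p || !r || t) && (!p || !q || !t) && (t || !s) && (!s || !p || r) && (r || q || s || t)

2

There are 2^5 = 32 truth assignments over (p, q, r, s, t).
Split on q. With q = true, the clauses containing q are satisfied and !q drops from the rest; 1 of the 2^4 = 16 assignments to the other variables satisfy what remains.
With q = false, by the same count on the reduced clause set, 1 assignment works.
Total: 1 + 1 = 2.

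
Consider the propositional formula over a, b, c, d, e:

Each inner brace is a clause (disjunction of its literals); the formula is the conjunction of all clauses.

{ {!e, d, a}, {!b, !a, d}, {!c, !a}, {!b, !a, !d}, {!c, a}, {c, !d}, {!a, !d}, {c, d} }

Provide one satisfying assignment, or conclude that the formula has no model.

Suppose c = false.
(!d) alone gives d = false.
But (d) is also a unit clause — contradiction.
So c must be the other value — set c = true.
(!a) alone gives a = false.
But (a) is also a unit clause — contradiction.
Neither c = true nor c = false works.

UNSATISFIABLE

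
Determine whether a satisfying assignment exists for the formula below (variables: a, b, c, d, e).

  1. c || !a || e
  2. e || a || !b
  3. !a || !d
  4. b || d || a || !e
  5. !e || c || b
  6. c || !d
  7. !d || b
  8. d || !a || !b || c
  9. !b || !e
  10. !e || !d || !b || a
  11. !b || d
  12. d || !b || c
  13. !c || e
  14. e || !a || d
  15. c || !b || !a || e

Branch on a: set a = true.
The clause (!d) is unit, so d = false.
The clause (!b) is unit, so b = false.
The clause (e) is unit, so e = true.
The clause (c) is unit, so c = true.
All clauses are satisfied.
A satisfying assignment: a: true,  b: false,  c: true,  d: false,  e: true.

Yes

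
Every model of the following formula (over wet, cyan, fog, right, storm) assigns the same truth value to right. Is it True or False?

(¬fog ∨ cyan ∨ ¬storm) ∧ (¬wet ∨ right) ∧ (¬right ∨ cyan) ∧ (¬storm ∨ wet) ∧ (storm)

Suppose right = False.
(¬wet) alone gives wet = False.
(¬storm) alone gives storm = False.
Now (storm) is unsatisfied and unit — conflict.
So every satisfying assignment has right = True.

True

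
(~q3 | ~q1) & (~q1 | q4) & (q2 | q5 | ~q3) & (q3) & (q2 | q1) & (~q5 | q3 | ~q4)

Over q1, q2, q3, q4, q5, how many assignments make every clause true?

There are 2^5 = 32 truth assignments over (q1, q2, q3, q4, q5).
Split on q5. With q5 = 1, the clauses containing q5 are satisfied and ~q5 drops from the rest; 2 of the 2^4 = 16 assignments to the other variables satisfy what remains.
With q5 = 0, by the same count on the reduced clause set, 2 assignments work.
(One model: q1=F, q2=T, q3=T, q4=F, q5=F.)
Total: 2 + 2 = 4.

4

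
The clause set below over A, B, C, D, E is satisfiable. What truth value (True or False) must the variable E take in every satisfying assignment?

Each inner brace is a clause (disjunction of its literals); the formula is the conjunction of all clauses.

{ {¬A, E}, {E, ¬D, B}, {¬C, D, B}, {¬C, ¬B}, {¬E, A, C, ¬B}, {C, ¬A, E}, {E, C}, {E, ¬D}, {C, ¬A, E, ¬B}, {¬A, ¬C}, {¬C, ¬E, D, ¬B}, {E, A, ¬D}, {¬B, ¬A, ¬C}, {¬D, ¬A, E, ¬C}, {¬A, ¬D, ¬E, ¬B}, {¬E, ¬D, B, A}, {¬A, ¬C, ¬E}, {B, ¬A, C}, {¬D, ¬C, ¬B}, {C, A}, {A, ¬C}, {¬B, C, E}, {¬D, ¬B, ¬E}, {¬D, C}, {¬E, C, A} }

Suppose E = False.
The clause (¬A) is unit, so A = False.
The clause (C) is unit, so C = True.
But (¬C) is also a unit clause — contradiction.
So every satisfying assignment has E = True.

True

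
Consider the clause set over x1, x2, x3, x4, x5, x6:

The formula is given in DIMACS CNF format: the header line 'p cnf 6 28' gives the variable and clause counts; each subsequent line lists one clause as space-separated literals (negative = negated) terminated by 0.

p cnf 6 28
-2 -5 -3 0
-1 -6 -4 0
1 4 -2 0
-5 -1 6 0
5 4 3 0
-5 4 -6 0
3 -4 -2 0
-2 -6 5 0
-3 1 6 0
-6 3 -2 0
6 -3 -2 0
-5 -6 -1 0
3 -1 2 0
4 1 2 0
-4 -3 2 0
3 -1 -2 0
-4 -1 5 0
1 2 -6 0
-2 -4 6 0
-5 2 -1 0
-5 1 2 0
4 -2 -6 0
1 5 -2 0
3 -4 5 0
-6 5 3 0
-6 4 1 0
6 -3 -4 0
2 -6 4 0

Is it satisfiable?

Yes, satisfiable

Suppose x2 = False.
Suppose x3 = True.
From the singleton clause (¬x4), x4 = False.
From the singleton clause (x1), x1 = True.
From the singleton clause (¬x5), x5 = False.
From the singleton clause (¬x6), x6 = False.
This assignment satisfies each clause.
A satisfying assignment: x1: True; x2: False; x3: True; x4: False; x5: False; x6: False.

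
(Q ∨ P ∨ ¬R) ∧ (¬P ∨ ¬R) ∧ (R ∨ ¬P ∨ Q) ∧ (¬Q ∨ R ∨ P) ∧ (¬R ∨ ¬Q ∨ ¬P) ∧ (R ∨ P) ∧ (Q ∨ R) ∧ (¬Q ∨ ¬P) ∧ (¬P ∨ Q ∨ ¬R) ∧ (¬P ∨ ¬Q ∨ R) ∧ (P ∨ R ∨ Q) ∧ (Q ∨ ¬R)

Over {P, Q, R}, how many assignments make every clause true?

1

There are 2^3 = 8 truth assignments over (P, Q, R).
Check each against the 12 clauses (columns in the order P, Q, R):
  F F F  ✗ fails (R ∨ P)
  F F T  ✗ fails (Q ∨ P ∨ ¬R)
  F T F  ✗ fails (¬Q ∨ R ∨ P)
  F T T  ✓ satisfies all
  T F F  ✗ fails (R ∨ ¬P ∨ Q)
  T F T  ✗ fails (¬P ∨ ¬R)
  T T F  ✗ fails (¬Q ∨ ¬P)
  T T T  ✗ fails (¬P ∨ ¬R)
1 of the 8 rows is a model.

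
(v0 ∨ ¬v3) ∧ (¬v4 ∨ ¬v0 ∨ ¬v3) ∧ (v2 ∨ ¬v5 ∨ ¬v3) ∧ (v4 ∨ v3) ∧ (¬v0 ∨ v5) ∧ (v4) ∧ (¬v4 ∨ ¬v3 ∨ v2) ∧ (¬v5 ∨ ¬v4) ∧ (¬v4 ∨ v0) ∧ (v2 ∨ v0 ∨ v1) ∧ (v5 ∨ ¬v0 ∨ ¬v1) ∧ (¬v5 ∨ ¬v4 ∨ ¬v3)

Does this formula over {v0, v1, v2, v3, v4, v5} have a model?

Unsatisfiable

From the singleton clause (v4), v4 = True.
From the singleton clause (¬v5), v5 = False.
From the singleton clause (¬v0), v0 = False.
Now (v0) is unsatisfied and unit — conflict.
No assignment satisfies every clause.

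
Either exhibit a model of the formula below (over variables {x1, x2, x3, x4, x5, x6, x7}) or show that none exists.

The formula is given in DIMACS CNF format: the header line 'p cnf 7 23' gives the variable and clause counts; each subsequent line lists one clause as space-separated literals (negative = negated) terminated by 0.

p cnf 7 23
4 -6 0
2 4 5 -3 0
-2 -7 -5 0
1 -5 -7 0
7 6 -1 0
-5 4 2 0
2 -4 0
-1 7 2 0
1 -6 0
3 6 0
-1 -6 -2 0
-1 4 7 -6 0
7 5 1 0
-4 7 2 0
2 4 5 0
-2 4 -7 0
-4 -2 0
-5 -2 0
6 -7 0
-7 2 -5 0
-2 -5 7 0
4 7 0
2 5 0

Branch on x4: set x4 = True.
Unit clause (x2) forces x2 = True.
That conflicts with the unit clause (¬x2).
So x4 must be the other value — set x4 = False.
Unit clause (¬x6) forces x6 = False.
Unit clause (x3) forces x3 = True.
Unit clause (¬x7) forces x7 = False.
That conflicts with the unit clause (x7).
Neither x4 = True nor x4 = False works.

UNSATISFIABLE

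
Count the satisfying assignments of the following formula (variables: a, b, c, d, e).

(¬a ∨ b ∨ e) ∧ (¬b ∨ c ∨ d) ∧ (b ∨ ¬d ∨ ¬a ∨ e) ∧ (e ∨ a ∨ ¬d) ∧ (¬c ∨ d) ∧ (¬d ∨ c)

8

There are 2^5 = 32 truth assignments over (a, b, c, d, e).
Split on e. With e = True, the clauses containing e are satisfied and ¬e drops from the rest; 6 of the 2^4 = 16 assignments to the other variables satisfy what remains.
With e = False, by the same count on the reduced clause set, 2 assignments work.
(One model: a=F, b=F, c=F, d=F, e=F.)
Total: 6 + 2 = 8.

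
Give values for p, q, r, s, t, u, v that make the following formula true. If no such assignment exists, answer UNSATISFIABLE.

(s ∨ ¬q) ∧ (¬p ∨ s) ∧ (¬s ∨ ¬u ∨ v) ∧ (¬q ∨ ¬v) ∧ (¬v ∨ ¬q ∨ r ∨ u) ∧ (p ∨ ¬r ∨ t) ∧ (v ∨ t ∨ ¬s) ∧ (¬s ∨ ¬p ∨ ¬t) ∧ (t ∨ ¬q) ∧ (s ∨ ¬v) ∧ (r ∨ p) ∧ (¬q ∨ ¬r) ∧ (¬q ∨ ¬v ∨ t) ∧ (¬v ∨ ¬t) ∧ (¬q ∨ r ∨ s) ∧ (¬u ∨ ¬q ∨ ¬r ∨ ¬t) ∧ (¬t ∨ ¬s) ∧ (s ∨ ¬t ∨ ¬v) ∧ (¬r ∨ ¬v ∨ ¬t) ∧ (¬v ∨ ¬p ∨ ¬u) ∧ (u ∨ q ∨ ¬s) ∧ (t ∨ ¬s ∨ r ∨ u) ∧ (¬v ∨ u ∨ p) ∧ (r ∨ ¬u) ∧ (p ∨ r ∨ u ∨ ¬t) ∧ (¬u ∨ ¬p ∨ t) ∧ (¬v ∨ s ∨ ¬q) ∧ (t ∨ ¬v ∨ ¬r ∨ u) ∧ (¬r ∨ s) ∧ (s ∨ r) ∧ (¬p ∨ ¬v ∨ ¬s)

Branch on s: set s = True.
From the singleton clause (¬t), t = False.
From the singleton clause (v), v = True.
From the singleton clause (¬q), q = False.
From the singleton clause (u), u = True.
From the singleton clause (¬p), p = False.
From the singleton clause (¬r), r = False.
That conflicts with the unit clause (r).
So s must be the other value — set s = False.
From the singleton clause (¬q), q = False.
From the singleton clause (¬p), p = False.
From the singleton clause (¬v), v = False.
From the singleton clause (r), r = True.
That conflicts with the unit clause (¬r).
Either choice for s ends in contradiction.

UNSATISFIABLE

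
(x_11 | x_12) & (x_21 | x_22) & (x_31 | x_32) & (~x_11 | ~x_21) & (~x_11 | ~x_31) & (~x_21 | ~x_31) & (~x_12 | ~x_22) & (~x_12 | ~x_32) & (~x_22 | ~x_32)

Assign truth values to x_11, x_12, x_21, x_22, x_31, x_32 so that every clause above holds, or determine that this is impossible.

Case x_11 = 1:
The clause (~x_21) is unit, so x_21 = 0.
The clause (x_22) is unit, so x_22 = 1.
The clause (~x_31) is unit, so x_31 = 0.
The clause (x_32) is unit, so x_32 = 1.
But (~x_32) is also a unit clause — contradiction.
So x_11 must be the other value — set x_11 = 0.
The clause (x_12) is unit, so x_12 = 1.
The clause (~x_22) is unit, so x_22 = 0.
The clause (x_21) is unit, so x_21 = 1.
The clause (~x_31) is unit, so x_31 = 0.
The clause (x_32) is unit, so x_32 = 1.
But (~x_32) is also a unit clause — contradiction.
Neither x_11 = 1 nor x_11 = 0 works.

UNSATISFIABLE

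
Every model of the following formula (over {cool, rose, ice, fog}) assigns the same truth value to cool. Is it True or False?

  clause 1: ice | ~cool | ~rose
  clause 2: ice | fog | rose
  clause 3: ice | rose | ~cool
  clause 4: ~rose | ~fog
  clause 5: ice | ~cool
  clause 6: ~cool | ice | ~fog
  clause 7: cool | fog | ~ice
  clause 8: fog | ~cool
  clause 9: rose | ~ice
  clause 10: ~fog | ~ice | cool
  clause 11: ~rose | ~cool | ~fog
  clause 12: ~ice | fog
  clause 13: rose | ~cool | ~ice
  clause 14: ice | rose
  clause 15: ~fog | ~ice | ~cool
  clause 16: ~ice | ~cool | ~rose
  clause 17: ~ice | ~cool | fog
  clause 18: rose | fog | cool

False

Suppose cool = 1.
Unit clause (ice) forces ice = 1.
Unit clause (fog) forces fog = 1.
That conflicts with the unit clause (~fog).
So every satisfying assignment has cool = False.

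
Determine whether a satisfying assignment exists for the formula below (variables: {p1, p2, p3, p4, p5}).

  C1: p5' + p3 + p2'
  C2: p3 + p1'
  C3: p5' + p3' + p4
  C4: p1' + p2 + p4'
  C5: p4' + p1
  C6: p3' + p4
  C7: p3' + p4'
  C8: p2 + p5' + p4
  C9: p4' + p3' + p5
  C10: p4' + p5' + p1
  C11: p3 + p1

Suppose p3 = 1.
Unit clause (p4) forces p4 = 1.
Now (p4') is unsatisfied and unit — conflict.
That branch fails; take p3 = 0 instead.
Unit clause (p1') forces p1 = 0.
Now (p1) is unsatisfied and unit — conflict.
Both values of p3 lead to a conflict.
No assignment satisfies every clause.

No, unsatisfiable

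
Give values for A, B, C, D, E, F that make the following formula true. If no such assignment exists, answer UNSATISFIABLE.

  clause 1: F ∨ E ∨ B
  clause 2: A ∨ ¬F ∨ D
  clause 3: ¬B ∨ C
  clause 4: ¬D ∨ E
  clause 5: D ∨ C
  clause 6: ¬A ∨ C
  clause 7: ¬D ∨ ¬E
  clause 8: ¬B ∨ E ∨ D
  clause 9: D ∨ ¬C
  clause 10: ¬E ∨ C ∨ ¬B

UNSATISFIABLE

Suppose B = False.
Suppose F = True.
Suppose A = True.
The clause (C) is unit, so C = True.
The clause (D) is unit, so D = True.
The clause (E) is unit, so E = True.
That conflicts with the unit clause (¬E).
Undo A and try A = False.
The clause (D) is unit, so D = True.
The clause (E) is unit, so E = True.
That conflicts with the unit clause (¬E).
Either choice for A ends in contradiction.
Undo F and try F = False.
The clause (E) is unit, so E = True.
The clause (¬D) is unit, so D = False.
The clause (C) is unit, so C = True.
That conflicts with the unit clause (¬C).
Either choice for F ends in contradiction.
Undo B and try B = True.
The clause (C) is unit, so C = True.
The clause (D) is unit, so D = True.
The clause (E) is unit, so E = True.
That conflicts with the unit clause (¬E).
Either choice for B ends in contradiction.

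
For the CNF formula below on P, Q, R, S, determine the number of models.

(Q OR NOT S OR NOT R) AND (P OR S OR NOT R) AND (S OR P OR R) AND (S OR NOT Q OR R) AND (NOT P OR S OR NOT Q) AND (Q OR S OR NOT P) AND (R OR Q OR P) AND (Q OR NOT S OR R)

4

There are 2^4 = 16 truth assignments over (P, Q, R, S).
Check each against the 8 clauses (columns in the order P, Q, R, S):
  F F F F  ✗ fails (S OR P OR R)
  F F F T  ✗ fails (R OR Q OR P)
  F F T F  ✗ fails (P OR S OR NOT R)
  F F T T  ✗ fails (Q OR NOT S OR NOT R)
  F T F F  ✗ fails (S OR P OR R)
  F T F T  ✓ satisfies all
  F T T F  ✗ fails (P OR S OR NOT R)
  F T T T  ✓ satisfies all
  T F F F  ✗ fails (Q OR S OR NOT P)
  T F F T  ✗ fails (Q OR NOT S OR R)
  T F T F  ✗ fails (Q OR S OR NOT P)
  T F T T  ✗ fails (Q OR NOT S OR NOT R)
  T T F F  ✗ fails (S OR NOT Q OR R)
  T T F T  ✓ satisfies all
  T T T F  ✗ fails (NOT P OR S OR NOT Q)
  T T T T  ✓ satisfies all
4 of the 16 rows are models.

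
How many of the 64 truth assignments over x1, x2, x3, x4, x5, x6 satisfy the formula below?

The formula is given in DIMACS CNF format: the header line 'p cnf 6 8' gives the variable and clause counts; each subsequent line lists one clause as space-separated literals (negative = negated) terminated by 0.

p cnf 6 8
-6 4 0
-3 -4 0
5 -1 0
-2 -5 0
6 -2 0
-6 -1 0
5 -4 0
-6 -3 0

There are 2^6 = 64 truth assignments over (x1, x2, x3, x4, x5, x6).
Split on x6. With x6 = True, the clauses containing x6 are satisfied and ¬x6 drops from the rest; 1 of the 2^5 = 32 assignments to the other variables satisfy what remains.
With x6 = False, by the same count on the reduced clause set, 8 assignments work.
(One model: x1=F, x2=F, x3=F, x4=F, x5=F, x6=F.)
Total: 1 + 8 = 9.

9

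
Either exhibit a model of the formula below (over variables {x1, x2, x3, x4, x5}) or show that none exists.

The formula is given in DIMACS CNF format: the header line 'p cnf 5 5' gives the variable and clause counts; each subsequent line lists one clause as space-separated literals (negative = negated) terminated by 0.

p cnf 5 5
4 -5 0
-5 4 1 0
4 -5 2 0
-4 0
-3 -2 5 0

The clause (¬x4) is unit, so x4 = False.
The clause (¬x5) is unit, so x5 = False.
Suppose x3 = False.
Every clause is now satisfied; x1, x2 are unconstrained.

x1=False; x2=False; x3=False; x4=False; x5=False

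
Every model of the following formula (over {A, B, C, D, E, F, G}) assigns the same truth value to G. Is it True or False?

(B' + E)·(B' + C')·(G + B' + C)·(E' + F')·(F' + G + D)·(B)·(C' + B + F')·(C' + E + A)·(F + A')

Suppose G = 0.
The clause (B) is unit, so B = 1.
The clause (E) is unit, so E = 1.
The clause (C') is unit, so C = 0.
Now (C) is unsatisfied and unit — conflict.
So every satisfying assignment has G = True.

True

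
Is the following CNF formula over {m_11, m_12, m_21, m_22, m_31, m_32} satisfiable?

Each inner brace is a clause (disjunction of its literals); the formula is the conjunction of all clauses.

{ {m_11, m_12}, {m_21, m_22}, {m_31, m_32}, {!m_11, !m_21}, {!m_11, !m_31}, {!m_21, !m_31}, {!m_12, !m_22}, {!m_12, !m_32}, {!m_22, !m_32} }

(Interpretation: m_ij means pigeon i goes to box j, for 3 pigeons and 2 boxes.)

No

Suppose m_11 = true.
The clause (!m_21) is unit, so m_21 = false.
The clause (m_22) is unit, so m_22 = true.
The clause (!m_31) is unit, so m_31 = false.
The clause (m_32) is unit, so m_32 = true.
But (!m_32) is also a unit clause — contradiction.
Backtrack on m_11: now try m_11 = false.
The clause (m_12) is unit, so m_12 = true.
The clause (!m_22) is unit, so m_22 = false.
The clause (m_21) is unit, so m_21 = true.
The clause (!m_31) is unit, so m_31 = false.
The clause (m_32) is unit, so m_32 = true.
But (!m_32) is also a unit clause — contradiction.
Both values of m_11 lead to a conflict.
No assignment satisfies every clause.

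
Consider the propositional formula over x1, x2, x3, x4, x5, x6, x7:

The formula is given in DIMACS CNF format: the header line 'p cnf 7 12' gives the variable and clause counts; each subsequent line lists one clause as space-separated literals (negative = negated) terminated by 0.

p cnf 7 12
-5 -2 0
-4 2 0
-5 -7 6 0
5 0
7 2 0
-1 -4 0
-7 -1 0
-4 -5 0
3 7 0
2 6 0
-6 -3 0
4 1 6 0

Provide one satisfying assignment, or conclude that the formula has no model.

x1: False; x2: False; x3: False; x4: False; x5: True; x6: True; x7: True

From the singleton clause (x5), x5 = True.
From the singleton clause (¬x2), x2 = False.
From the singleton clause (¬x4), x4 = False.
From the singleton clause (x7), x7 = True.
From the singleton clause (x6), x6 = True.
From the singleton clause (¬x1), x1 = False.
From the singleton clause (¬x3), x3 = False.
All clauses are satisfied.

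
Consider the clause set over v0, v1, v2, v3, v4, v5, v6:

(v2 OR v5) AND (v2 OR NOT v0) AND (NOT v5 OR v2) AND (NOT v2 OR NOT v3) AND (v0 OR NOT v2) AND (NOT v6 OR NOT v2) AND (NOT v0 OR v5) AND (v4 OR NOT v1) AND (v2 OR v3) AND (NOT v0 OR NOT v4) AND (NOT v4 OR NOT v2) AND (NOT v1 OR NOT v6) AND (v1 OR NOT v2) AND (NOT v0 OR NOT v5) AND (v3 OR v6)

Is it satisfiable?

Branch on v2: set v2 = true.
Unit clause (NOT v3) forces v3 = false.
Unit clause (v0) forces v0 = true.
Unit clause (NOT v6) forces v6 = false.
But (v6) is also a unit clause — contradiction.
Undo v2 and try v2 = false.
Unit clause (v5) forces v5 = true.
But (NOT v5) is also a unit clause — contradiction.
Either choice for v2 ends in contradiction.
No assignment satisfies every clause.

Unsatisfiable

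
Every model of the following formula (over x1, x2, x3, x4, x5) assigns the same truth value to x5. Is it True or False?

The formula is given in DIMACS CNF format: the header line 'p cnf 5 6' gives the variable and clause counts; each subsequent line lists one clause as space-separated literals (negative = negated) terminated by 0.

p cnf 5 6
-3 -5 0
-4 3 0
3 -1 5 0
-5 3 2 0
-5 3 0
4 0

False

Suppose x5 = True.
The clause (¬x3) is unit, so x3 = False.
But (x3) is also a unit clause — contradiction.
So every satisfying assignment has x5 = False.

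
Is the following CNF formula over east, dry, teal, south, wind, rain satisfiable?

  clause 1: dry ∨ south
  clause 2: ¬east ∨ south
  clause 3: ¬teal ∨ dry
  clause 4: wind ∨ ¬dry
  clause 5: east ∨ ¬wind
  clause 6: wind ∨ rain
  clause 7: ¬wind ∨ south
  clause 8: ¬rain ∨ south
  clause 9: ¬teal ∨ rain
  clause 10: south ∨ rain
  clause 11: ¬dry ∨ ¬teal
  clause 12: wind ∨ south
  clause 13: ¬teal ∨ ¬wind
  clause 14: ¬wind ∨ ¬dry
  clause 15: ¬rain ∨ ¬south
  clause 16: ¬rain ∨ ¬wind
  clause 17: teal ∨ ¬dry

Satisfiable

Case dry = False:
From the singleton clause (south), south = True.
From the singleton clause (¬teal), teal = False.
From the singleton clause (¬rain), rain = False.
From the singleton clause (wind), wind = True.
From the singleton clause (east), east = True.
This assignment satisfies each clause.
A satisfying assignment: east ↦ True,  dry ↦ False,  teal ↦ False,  south ↦ True,  wind ↦ True,  rain ↦ False.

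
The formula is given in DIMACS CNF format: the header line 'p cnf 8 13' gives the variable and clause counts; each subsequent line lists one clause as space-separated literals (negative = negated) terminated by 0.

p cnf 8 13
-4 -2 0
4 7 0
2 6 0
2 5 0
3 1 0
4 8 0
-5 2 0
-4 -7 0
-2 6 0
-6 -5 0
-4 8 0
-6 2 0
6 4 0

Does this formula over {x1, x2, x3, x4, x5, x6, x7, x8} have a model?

Branch on x4: set x4 = False.
The clause (x7) is unit, so x7 = True.
The clause (x8) is unit, so x8 = True.
The clause (x6) is unit, so x6 = True.
The clause (¬x5) is unit, so x5 = False.
The clause (x2) is unit, so x2 = True.
Branch on x3: set x3 = False.
The clause (x1) is unit, so x1 = True.
All clauses are satisfied.
A satisfying assignment: x1=True, x2=True, x3=False, x4=False, x5=False, x6=True, x7=True, x8=True.

Yes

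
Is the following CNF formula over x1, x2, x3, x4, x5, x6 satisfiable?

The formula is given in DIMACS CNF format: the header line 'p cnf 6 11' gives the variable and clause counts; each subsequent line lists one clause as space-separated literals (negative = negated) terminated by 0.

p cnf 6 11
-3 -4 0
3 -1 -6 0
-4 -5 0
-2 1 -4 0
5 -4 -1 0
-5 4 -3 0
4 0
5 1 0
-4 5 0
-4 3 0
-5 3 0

No

Unit clause (x4) forces x4 = True.
Unit clause (¬x3) forces x3 = False.
That conflicts with the unit clause (x3).
No assignment satisfies every clause.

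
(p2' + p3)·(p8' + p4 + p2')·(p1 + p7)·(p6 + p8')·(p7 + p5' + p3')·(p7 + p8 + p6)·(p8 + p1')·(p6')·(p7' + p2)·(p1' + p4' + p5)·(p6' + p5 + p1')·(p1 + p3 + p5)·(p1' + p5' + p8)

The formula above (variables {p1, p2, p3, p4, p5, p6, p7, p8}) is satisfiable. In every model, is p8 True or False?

False

Suppose p8 = 1.
(p6) alone gives p6 = 1.
That conflicts with the unit clause (p6').
So every satisfying assignment has p8 = False.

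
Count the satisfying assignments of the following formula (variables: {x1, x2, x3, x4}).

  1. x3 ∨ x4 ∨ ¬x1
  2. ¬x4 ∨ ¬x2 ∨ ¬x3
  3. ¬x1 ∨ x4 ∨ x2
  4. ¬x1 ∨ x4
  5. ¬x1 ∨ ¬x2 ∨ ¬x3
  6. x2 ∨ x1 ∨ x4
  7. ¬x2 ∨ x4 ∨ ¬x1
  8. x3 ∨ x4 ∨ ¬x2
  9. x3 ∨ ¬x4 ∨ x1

5

There are 2^4 = 16 truth assignments over (x1, x2, x3, x4).
Split on x4. With x4 = True, the clauses containing x4 are satisfied and ¬x4 drops from the rest; 4 of the 2^3 = 8 assignments to the other variables satisfy what remains.
With x4 = False, by the same count on the reduced clause set, 1 assignment works.
Total: 4 + 1 = 5.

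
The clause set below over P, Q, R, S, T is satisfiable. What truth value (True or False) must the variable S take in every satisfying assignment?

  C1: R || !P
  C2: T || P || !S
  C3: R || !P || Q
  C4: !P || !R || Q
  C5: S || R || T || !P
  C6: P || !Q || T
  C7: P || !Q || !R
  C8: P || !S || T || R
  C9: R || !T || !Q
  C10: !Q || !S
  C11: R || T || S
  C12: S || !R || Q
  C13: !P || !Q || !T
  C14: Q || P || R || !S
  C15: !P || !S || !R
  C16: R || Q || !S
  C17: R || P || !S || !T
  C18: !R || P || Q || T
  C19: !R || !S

Suppose S = true.
Unit clause (!Q) forces Q = false.
Unit clause (R) forces R = true.
Now (!R) is unsatisfied and unit — conflict.
So every satisfying assignment has S = False.

False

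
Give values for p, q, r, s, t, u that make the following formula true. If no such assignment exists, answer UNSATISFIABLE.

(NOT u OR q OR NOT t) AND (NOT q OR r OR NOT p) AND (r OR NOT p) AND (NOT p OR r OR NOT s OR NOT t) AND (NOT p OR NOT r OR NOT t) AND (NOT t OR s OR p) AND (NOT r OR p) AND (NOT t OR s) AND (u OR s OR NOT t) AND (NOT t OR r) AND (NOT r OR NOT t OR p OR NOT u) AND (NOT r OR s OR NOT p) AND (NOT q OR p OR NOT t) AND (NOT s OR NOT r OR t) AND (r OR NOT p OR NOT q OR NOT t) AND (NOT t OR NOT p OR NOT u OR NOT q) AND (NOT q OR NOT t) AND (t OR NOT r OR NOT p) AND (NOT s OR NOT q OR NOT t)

p ↦ false; q ↦ false; r ↦ false; s ↦ false; t ↦ false; u ↦ true

Branch on r: set r = false.
Unit clause (NOT p) forces p = false.
Unit clause (NOT t) forces t = false.
No clause remains; q, s, u are free.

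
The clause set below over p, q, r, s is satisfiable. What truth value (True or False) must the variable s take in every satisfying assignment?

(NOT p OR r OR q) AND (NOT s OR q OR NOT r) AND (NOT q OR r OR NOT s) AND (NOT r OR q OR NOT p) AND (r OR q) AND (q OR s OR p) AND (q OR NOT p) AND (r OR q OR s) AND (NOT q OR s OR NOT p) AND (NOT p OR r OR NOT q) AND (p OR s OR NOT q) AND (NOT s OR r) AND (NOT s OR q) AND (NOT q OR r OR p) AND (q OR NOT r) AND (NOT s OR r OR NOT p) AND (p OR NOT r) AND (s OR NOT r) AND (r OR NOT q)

Suppose s = false.
From the singleton clause (NOT r), r = false.
From the singleton clause (q), q = true.
But (NOT q) is also a unit clause — contradiction.
So every satisfying assignment has s = True.

True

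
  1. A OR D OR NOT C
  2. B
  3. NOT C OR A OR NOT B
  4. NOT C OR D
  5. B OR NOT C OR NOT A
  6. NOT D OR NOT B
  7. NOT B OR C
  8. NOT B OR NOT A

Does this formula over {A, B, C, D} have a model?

The clause (B) is unit, so B = true.
The clause (NOT D) is unit, so D = false.
The clause (NOT C) is unit, so C = false.
That conflicts with the unit clause (C).
No assignment satisfies every clause.

Unsatisfiable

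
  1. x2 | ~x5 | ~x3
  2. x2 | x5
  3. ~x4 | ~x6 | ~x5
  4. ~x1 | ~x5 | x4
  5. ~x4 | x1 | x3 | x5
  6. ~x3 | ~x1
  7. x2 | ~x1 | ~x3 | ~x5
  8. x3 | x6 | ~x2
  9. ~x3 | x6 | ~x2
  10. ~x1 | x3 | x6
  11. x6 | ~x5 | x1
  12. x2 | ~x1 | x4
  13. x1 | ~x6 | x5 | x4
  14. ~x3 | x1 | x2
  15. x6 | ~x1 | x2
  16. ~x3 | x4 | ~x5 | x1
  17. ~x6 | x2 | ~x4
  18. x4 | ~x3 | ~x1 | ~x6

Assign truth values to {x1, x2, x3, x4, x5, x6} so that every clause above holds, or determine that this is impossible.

Suppose x2 = 0.
(x5) alone gives x5 = 1.
(~x3) alone gives x3 = 0.
Suppose x4 = 0.
(~x1) alone gives x1 = 0.
(x6) alone gives x6 = 1.
Every clause now holds.

x1 ↦ 0,  x2 ↦ 0,  x3 ↦ 0,  x4 ↦ 0,  x5 ↦ 1,  x6 ↦ 1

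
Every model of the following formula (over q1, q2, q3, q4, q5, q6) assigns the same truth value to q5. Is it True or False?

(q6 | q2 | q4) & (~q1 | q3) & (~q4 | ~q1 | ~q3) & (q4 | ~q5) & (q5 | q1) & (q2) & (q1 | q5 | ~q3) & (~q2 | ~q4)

Suppose q5 = 1.
From the singleton clause (q4), q4 = 1.
From the singleton clause (q2), q2 = 1.
But (~q2) is also a unit clause — contradiction.
So every satisfying assignment has q5 = False.

False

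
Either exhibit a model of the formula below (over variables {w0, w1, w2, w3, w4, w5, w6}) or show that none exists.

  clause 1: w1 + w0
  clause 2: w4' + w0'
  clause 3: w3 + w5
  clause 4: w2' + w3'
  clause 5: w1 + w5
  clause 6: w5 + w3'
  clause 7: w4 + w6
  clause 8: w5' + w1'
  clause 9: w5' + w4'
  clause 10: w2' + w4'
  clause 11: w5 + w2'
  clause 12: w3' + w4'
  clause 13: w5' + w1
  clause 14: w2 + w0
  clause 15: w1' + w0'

UNSATISFIABLE

Suppose w1 = 1.
(w5') alone gives w5 = 0.
(w3) alone gives w3 = 1.
That conflicts with the unit clause (w3').
That branch fails; take w1 = 0 instead.
(w0) alone gives w0 = 1.
(w4') alone gives w4 = 0.
(w5) alone gives w5 = 1.
That conflicts with the unit clause (w5').
Neither w1 = 1 nor w1 = 0 works.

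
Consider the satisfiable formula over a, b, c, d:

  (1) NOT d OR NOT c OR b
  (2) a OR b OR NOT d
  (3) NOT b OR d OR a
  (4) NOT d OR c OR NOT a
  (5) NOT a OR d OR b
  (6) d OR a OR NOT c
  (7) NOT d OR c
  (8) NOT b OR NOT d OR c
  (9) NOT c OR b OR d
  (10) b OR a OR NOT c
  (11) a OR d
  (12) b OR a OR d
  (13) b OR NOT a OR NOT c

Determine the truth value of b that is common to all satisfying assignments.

Suppose b = false.
Suppose d = false.
From the singleton clause (NOT a), a = false.
But (a) is also a unit clause — contradiction.
Undo d and try d = true.
From the singleton clause (NOT c), c = false.
But (c) is also a unit clause — contradiction.
Both values of d lead to a conflict.
So every satisfying assignment has b = True.

True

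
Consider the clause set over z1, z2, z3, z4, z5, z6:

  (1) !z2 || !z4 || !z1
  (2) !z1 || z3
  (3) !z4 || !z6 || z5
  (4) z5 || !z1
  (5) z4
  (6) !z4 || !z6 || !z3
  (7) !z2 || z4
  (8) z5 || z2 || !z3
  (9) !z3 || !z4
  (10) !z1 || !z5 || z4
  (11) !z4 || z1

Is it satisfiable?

From the singleton clause (z4), z4 = true.
From the singleton clause (!z3), z3 = false.
From the singleton clause (!z1), z1 = false.
That conflicts with the unit clause (z1).
No assignment satisfies every clause.

No, unsatisfiable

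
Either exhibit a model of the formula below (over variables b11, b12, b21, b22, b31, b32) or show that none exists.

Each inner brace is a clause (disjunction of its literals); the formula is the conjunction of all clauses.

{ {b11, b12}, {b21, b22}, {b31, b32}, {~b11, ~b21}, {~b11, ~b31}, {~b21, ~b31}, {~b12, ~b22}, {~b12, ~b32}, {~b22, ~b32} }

UNSATISFIABLE

Try b11 = 1.
(~b21) alone gives b21 = 0.
(b22) alone gives b22 = 1.
(~b31) alone gives b31 = 0.
(b32) alone gives b32 = 1.
But (~b32) is also a unit clause — contradiction.
Backtrack on b11: now try b11 = 0.
(b12) alone gives b12 = 1.
(~b22) alone gives b22 = 0.
(b21) alone gives b21 = 1.
(~b31) alone gives b31 = 0.
(b32) alone gives b32 = 1.
But (~b32) is also a unit clause — contradiction.
Either choice for b11 ends in contradiction.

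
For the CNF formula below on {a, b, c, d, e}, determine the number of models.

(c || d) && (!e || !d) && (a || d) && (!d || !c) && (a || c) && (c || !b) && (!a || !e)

There are 2^5 = 32 truth assignments over (a, b, c, d, e).
Split on c. With c = true, the clauses containing c are satisfied and !c drops from the rest; 2 of the 2^4 = 16 assignments to the other variables satisfy what remains.
With c = false, by the same count on the reduced clause set, 1 assignment works.
Total: 2 + 1 = 3.

3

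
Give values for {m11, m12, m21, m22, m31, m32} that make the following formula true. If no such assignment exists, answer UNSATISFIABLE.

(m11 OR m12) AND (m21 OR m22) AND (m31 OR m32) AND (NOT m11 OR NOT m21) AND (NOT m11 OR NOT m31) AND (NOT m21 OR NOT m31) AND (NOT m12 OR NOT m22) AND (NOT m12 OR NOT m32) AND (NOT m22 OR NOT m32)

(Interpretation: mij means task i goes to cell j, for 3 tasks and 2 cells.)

UNSATISFIABLE

Branch on m11: set m11 = true.
The clause (NOT m21) is unit, so m21 = false.
The clause (m22) is unit, so m22 = true.
The clause (NOT m31) is unit, so m31 = false.
The clause (m32) is unit, so m32 = true.
Now (NOT m32) is unsatisfied and unit — conflict.
Backtrack on m11: now try m11 = false.
The clause (m12) is unit, so m12 = true.
The clause (NOT m22) is unit, so m22 = false.
The clause (m21) is unit, so m21 = true.
The clause (NOT m31) is unit, so m31 = false.
The clause (m32) is unit, so m32 = true.
Now (NOT m32) is unsatisfied and unit — conflict.
Both values of m11 lead to a conflict.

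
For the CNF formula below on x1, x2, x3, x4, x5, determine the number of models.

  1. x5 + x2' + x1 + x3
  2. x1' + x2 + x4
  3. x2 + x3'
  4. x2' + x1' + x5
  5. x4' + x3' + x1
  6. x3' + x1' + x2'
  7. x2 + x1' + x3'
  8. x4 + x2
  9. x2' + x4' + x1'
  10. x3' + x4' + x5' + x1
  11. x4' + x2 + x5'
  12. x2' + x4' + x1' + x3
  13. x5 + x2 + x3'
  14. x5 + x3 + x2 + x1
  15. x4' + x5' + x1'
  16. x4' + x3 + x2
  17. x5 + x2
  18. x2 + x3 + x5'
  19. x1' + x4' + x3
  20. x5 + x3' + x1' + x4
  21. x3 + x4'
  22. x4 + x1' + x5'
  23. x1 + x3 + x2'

There are 2^5 = 32 truth assignments over (x1, x2, x3, x4, x5).
Split on x1. With x1 = 1, the clauses containing x1 are satisfied and x1' drops from the rest; 0 of the 2^4 = 16 assignments to the other variables satisfy what remains.
With x1 = 0, by the same count on the reduced clause set, 2 assignments work.
Total: 0 + 2 = 2.

2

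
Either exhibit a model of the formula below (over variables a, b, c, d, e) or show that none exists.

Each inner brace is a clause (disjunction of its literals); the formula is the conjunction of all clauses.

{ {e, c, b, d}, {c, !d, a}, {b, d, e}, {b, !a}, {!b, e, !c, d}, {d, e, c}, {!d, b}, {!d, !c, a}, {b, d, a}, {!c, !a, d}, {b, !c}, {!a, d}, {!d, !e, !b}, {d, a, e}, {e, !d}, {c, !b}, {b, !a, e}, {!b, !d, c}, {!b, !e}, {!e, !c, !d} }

Suppose b = true.
(c) alone gives c = true.
(!e) alone gives e = false.
(d) alone gives d = true.
Now (!d) is unsatisfied and unit — conflict.
Backtrack on b: now try b = false.
(!a) alone gives a = false.
(!d) alone gives d = false.
Now (d) is unsatisfied and unit — conflict.
Neither b = true nor b = false works.

UNSATISFIABLE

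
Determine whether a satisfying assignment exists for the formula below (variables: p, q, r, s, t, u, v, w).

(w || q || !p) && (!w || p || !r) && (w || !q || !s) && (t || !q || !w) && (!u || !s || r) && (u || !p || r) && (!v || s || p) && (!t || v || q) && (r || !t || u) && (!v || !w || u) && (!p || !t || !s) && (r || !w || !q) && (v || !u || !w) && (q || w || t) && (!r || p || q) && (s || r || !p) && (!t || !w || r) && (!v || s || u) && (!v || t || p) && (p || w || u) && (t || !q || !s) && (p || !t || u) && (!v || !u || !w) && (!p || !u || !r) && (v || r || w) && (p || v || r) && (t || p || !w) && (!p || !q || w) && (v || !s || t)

Satisfiable

Suppose w = true.
Suppose p = true.
Suppose t = false.
(!q) alone gives q = false.
Suppose u = false.
(r) alone gives r = true.
(!v) alone gives v = false.
(!s) alone gives s = false.
Every clause now holds.
A satisfying assignment: p ↦ true, q ↦ false, r ↦ true, s ↦ false, t ↦ false, u ↦ false, v ↦ false, w ↦ true.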